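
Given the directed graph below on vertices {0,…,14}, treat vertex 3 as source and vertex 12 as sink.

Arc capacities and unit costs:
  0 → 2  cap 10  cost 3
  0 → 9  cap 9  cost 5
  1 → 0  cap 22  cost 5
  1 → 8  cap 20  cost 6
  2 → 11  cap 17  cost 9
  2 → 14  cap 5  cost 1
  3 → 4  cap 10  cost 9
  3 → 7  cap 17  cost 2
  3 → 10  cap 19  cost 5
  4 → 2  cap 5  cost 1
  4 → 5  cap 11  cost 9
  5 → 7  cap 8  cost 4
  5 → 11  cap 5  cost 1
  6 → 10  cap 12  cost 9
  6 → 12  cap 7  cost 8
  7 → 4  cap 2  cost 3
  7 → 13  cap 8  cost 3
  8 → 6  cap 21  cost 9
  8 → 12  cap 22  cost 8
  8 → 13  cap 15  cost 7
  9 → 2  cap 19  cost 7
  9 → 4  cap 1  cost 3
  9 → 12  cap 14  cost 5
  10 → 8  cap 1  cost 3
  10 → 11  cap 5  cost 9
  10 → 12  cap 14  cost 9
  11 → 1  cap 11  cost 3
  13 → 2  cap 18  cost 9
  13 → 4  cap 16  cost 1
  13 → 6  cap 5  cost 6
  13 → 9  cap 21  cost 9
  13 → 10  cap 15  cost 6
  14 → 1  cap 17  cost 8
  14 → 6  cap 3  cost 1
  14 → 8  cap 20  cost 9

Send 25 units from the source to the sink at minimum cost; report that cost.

shortest-cost path #1: 3→10→12 push 14 @ unit cost 14 (adds 196)
shortest-cost path #2: 3→10→8→12 push 1 @ unit cost 16 (adds 16)
shortest-cost path #3: 3→7→4→2→14→6→12 push 2 @ unit cost 16 (adds 32)
shortest-cost path #4: 3→7→13→4→2→14→6→12 push 1 @ unit cost 17 (adds 17)
shortest-cost path #5: 3→7→13→6→12 push 4 @ unit cost 19 (adds 76)
shortest-cost path #6: 3→7→13→9→12 push 3 @ unit cost 19 (adds 57)
total cost = 394

Minimum cost for 25 units: 394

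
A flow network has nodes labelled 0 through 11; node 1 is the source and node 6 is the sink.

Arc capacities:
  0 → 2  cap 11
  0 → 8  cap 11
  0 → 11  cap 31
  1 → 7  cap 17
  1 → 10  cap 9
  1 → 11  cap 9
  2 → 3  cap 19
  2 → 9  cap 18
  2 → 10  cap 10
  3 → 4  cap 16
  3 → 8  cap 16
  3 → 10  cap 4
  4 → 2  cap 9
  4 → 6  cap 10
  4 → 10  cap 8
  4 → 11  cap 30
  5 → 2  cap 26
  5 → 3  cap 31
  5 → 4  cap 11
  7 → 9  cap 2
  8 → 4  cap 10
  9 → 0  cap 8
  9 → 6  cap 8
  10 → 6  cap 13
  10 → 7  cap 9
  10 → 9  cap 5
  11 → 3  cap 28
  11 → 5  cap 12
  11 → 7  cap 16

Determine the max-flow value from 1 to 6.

augment #1: 1→10→6 bottleneck 9, total now 9
augment #2: 1→7→9→6 bottleneck 2, total now 11
augment #3: 1→11→3→4→6 bottleneck 9, total now 20

Maximum flow value: 20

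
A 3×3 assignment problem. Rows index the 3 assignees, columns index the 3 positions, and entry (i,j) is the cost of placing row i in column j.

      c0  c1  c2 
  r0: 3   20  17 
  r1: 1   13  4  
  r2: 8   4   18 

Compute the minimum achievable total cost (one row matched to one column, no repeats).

Minimum assignment cost: 11

optimal assignment: row0→col0 (cost 3), row1→col2 (cost 4), row2→col1 (cost 4)
total = 3 + 4 + 4 = 11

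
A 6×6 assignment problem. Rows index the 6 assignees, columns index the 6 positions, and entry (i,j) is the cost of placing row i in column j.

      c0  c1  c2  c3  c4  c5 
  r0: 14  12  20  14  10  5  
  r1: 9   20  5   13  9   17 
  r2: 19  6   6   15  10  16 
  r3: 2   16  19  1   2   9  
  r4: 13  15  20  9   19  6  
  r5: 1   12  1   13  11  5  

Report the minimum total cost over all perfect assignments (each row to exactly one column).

optimal assignment: row0→col5 (cost 5), row1→col2 (cost 5), row2→col1 (cost 6), row3→col4 (cost 2), row4→col3 (cost 9), row5→col0 (cost 1)
total = 5 + 5 + 6 + 2 + 9 + 1 = 28

Minimum assignment cost: 28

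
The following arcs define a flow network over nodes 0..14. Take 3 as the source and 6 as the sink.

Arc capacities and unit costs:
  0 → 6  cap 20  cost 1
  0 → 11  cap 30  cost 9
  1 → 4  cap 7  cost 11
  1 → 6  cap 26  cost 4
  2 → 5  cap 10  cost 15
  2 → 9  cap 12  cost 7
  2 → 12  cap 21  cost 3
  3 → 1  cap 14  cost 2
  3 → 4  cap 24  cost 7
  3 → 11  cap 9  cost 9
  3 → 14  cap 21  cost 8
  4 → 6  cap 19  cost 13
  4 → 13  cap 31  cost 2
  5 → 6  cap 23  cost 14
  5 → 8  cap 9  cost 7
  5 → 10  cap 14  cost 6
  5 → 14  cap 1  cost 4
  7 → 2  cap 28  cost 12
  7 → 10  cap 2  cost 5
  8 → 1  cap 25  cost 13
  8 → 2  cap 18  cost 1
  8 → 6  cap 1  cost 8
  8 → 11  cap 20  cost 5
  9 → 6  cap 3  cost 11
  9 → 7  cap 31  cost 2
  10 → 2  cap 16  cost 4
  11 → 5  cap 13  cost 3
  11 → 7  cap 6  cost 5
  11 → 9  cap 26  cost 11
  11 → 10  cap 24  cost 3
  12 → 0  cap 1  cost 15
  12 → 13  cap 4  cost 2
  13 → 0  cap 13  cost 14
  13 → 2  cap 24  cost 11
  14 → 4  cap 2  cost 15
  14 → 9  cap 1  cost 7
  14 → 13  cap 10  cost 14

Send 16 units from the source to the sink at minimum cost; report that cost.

Minimum cost for 16 units: 124

shortest-cost path #1: 3→1→6 push 14 @ unit cost 6 (adds 84)
shortest-cost path #2: 3→4→6 push 2 @ unit cost 20 (adds 40)
total cost = 124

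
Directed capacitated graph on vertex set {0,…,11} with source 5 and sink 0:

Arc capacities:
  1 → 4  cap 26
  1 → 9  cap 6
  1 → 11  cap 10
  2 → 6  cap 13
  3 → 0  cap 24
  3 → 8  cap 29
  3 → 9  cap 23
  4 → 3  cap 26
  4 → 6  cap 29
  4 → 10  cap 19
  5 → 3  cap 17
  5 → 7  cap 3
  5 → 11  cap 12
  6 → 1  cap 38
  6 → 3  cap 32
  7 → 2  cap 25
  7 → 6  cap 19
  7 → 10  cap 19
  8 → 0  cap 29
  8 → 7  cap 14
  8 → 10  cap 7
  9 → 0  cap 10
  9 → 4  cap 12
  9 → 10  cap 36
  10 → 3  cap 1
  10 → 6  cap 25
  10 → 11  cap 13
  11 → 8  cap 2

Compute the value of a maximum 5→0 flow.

augment #1: 5→3→0 bottleneck 17, total now 17
augment #2: 5→11→8→0 bottleneck 2, total now 19
augment #3: 5→7→6→3→0 bottleneck 3, total now 22

Maximum flow value: 22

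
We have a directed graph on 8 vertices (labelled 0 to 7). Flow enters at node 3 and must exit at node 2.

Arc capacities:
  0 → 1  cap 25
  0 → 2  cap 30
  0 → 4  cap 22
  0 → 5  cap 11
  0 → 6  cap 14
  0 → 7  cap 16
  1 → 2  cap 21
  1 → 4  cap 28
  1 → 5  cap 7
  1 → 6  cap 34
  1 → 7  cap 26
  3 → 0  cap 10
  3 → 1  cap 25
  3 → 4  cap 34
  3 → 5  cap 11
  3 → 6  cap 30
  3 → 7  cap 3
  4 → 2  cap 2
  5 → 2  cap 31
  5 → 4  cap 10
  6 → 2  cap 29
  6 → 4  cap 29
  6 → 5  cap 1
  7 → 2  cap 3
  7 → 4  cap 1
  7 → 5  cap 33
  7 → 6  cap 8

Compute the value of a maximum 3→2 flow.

Maximum flow value: 81

augment #1: 3→0→2 bottleneck 10, total now 10
augment #2: 3→1→2 bottleneck 21, total now 31
augment #3: 3→4→2 bottleneck 2, total now 33
augment #4: 3→5→2 bottleneck 11, total now 44
augment #5: 3→6→2 bottleneck 29, total now 73
augment #6: 3→7→2 bottleneck 3, total now 76
augment #7: 3→1→5→2 bottleneck 4, total now 80
augment #8: 3→6→5→2 bottleneck 1, total now 81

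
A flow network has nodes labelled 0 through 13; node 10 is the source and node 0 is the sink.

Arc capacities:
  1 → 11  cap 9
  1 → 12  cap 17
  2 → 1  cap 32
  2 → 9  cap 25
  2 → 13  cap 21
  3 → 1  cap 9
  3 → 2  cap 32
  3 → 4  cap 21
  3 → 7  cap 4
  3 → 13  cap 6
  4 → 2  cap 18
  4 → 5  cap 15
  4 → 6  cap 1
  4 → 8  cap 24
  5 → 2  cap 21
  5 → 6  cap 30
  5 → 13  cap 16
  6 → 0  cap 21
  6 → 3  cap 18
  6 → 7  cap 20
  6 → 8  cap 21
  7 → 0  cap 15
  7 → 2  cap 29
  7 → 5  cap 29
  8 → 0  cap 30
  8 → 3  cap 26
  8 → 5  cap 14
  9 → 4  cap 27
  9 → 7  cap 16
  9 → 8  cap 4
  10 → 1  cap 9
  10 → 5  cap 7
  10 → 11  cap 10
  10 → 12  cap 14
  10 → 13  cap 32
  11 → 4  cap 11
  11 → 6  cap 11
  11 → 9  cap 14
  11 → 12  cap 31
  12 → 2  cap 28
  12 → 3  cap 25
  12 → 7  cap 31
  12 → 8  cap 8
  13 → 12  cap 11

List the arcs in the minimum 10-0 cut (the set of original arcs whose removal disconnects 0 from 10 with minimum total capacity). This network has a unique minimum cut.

augment #1: 10→5→6→0 push 7
augment #2: 10→11→6→0 push 10
augment #3: 10→12→7→0 push 14
augment #4: 10→1→11→6→0 push 1
augment #5: 10→1→12→7→0 push 1
augment #6: 10→1→12→8→0 push 7
augment #7: 10→13→12→8→0 push 1
augment #8: 10→13→12→2→9→8→0 push 4
augment #9: 10→13→12→3→4→6→0 push 1
augment #10: 10→13→12→3→4→8→0 push 5
max flow = 51; residual-reachable set from 10 gives S-side
cut edges (S→T): {(10,1), (10,5), (10,11), (10,12), (13,12)} total cap 51

Min-cut arcs: {(10,1), (10,5), (10,11), (10,12), (13,12)} (total capacity 51)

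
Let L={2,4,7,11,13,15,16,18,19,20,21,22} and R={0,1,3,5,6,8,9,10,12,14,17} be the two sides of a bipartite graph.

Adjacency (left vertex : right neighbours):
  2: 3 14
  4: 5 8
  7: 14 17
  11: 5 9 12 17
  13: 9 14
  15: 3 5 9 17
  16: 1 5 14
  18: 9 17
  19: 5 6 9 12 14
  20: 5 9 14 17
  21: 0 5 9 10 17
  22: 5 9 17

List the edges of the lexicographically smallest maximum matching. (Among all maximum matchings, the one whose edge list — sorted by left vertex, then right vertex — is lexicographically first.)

Lex-smallest maximum matching: {(2,3), (4,8), (7,14), (11,12), (13,9), (15,5), (16,1), (18,17), (19,6), (21,0)}

|M| = 10 (so the lex-smallest maximum matching has 10 edges)
process left vertices in ascending order; for each, take the smallest-labelled available neighbour that still permits 10 edges overall, or leave it unmatched if none does
lex-smallest matching: {2-3, 4-8, 7-14, 11-12, 13-9, 15-5, 16-1, 18-17, 19-6, 21-0}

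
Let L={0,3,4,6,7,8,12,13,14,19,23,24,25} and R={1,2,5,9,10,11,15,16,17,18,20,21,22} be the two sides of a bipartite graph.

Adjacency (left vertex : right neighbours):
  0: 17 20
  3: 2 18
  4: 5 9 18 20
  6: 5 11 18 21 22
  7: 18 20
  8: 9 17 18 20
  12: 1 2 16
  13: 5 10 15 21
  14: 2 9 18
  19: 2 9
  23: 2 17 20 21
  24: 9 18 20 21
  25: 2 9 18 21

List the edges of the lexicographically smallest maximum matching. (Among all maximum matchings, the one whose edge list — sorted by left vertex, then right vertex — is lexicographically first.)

|M| = 10 (so the lex-smallest maximum matching has 10 edges)
process left vertices in ascending order; for each, take the smallest-labelled available neighbour that still permits 10 edges overall, or leave it unmatched if none does
lex-smallest matching: {0-17, 3-2, 4-5, 6-11, 7-18, 8-9, 12-1, 13-10, 23-20, 24-21}

Lex-smallest maximum matching: {(0,17), (3,2), (4,5), (6,11), (7,18), (8,9), (12,1), (13,10), (23,20), (24,21)}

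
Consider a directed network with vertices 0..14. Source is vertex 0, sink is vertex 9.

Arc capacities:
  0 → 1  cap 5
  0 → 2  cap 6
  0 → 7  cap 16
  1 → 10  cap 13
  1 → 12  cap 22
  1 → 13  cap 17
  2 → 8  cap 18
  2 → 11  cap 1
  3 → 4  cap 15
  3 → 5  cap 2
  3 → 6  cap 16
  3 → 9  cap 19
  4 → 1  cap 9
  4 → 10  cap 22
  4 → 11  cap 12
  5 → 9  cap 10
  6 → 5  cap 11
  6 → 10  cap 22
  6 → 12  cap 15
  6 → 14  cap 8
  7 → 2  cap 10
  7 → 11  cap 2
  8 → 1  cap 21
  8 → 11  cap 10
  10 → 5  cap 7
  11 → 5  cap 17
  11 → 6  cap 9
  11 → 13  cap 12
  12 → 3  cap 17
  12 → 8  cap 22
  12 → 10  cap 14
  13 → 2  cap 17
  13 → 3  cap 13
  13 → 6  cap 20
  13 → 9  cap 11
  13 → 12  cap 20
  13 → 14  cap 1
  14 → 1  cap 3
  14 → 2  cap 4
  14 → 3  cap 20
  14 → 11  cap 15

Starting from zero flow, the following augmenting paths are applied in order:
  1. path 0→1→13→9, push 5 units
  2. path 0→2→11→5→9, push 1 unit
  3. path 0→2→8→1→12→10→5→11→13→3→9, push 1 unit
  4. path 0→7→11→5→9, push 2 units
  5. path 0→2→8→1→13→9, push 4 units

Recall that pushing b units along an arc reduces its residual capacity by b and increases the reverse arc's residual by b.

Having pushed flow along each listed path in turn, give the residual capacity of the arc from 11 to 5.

after path 1 (0→1→13→9, push 5): res(11,5)=17
after path 2 (0→2→11→5→9, push 1): res(11,5)=16
after path 3 (0→2→8→1→12→10→5→11→13→3→9, push 1): res(11,5)=17
after path 4 (0→7→11→5→9, push 2): res(11,5)=15
after path 5 (0→2→8→1→13→9, push 4): res(11,5)=15

Residual capacity of (11,5): 15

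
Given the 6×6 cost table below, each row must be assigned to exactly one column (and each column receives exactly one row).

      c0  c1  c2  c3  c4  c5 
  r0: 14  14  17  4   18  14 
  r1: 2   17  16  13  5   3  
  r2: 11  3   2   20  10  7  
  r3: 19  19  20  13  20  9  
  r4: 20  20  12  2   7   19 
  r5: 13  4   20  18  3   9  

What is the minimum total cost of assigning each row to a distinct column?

Minimum assignment cost: 28

optimal assignment: row0→col3 (cost 4), row1→col0 (cost 2), row2→col2 (cost 2), row3→col5 (cost 9), row4→col4 (cost 7), row5→col1 (cost 4)
total = 4 + 2 + 2 + 9 + 7 + 4 = 28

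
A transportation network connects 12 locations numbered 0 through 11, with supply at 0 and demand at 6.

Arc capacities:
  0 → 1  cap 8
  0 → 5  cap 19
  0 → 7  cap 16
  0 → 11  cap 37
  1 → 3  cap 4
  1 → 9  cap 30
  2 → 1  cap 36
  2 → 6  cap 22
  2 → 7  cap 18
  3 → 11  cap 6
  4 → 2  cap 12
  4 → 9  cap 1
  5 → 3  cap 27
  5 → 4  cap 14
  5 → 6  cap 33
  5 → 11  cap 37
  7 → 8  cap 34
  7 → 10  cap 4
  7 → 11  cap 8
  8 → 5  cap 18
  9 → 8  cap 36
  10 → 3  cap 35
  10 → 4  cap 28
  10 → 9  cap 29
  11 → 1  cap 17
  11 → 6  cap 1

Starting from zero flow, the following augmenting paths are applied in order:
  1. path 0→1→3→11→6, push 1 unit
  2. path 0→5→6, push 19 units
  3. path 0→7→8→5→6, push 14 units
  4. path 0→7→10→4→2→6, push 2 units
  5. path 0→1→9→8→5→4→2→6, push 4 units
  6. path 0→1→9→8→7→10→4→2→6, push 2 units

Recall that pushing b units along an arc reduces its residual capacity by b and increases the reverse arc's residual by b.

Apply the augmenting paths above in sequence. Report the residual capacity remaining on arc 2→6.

Residual capacity of (2,6): 14

after path 1 (0→1→3→11→6, push 1): res(2,6)=22
after path 2 (0→5→6, push 19): res(2,6)=22
after path 3 (0→7→8→5→6, push 14): res(2,6)=22
after path 4 (0→7→10→4→2→6, push 2): res(2,6)=20
after path 5 (0→1→9→8→5→4→2→6, push 4): res(2,6)=16
after path 6 (0→1→9→8→7→10→4→2→6, push 2): res(2,6)=14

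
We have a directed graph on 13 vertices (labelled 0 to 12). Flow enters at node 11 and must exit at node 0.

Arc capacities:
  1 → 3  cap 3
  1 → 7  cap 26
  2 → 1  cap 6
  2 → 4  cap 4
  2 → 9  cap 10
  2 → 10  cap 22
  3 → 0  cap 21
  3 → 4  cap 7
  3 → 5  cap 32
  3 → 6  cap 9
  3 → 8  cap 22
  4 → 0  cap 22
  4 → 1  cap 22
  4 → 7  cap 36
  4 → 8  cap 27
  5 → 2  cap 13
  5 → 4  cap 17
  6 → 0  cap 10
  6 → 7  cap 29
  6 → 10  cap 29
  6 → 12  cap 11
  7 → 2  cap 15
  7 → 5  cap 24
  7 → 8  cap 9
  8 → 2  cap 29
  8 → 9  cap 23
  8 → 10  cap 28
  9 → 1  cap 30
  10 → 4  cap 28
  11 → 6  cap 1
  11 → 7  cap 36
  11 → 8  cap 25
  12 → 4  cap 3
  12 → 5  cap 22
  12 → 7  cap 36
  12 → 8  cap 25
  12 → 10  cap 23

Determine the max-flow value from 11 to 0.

Maximum flow value: 26

augment #1: 11→6→0 bottleneck 1, total now 1
augment #2: 11→7→2→4→0 bottleneck 4, total now 5
augment #3: 11→7→5→4→0 bottleneck 17, total now 22
augment #4: 11→8→10→4→0 bottleneck 1, total now 23
augment #5: 11→7→2→1→3→0 bottleneck 3, total now 26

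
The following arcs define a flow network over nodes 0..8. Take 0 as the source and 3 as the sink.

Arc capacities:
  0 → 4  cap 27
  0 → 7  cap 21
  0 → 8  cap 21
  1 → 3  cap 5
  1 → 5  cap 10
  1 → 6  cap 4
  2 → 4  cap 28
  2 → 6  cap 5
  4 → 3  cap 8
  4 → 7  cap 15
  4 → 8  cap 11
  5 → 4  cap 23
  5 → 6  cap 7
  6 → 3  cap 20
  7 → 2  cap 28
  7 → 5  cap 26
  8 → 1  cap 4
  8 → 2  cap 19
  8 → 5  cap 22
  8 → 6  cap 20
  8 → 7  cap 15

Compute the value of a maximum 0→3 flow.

Maximum flow value: 32

augment #1: 0→4→3 bottleneck 8, total now 8
augment #2: 0→8→1→3 bottleneck 4, total now 12
augment #3: 0→8→6→3 bottleneck 17, total now 29
augment #4: 0→4→8→6→3 bottleneck 3, total now 32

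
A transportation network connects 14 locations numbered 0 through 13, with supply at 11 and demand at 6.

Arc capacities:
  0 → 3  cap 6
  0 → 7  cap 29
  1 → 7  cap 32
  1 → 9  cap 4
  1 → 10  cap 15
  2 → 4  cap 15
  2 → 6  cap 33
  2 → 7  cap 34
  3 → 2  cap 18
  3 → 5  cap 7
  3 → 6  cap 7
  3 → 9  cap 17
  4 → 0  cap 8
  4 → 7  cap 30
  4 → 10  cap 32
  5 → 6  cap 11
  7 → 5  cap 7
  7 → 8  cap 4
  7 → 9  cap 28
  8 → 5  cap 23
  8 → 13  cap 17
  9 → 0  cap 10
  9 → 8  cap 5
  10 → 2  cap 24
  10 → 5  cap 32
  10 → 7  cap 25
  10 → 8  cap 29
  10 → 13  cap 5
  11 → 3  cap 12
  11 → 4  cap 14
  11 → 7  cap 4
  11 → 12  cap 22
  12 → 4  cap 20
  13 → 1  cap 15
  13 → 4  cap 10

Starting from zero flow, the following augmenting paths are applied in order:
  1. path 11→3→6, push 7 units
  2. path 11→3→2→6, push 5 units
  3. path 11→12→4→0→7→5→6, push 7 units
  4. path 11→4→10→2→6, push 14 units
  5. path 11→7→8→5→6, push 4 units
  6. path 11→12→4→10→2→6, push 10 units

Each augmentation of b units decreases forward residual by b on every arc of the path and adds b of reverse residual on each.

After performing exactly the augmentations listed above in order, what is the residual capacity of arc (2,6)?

Residual capacity of (2,6): 4

after path 1 (11→3→6, push 7): res(2,6)=33
after path 2 (11→3→2→6, push 5): res(2,6)=28
after path 3 (11→12→4→0→7→5→6, push 7): res(2,6)=28
after path 4 (11→4→10→2→6, push 14): res(2,6)=14
after path 5 (11→7→8→5→6, push 4): res(2,6)=14
after path 6 (11→12→4→10→2→6, push 10): res(2,6)=4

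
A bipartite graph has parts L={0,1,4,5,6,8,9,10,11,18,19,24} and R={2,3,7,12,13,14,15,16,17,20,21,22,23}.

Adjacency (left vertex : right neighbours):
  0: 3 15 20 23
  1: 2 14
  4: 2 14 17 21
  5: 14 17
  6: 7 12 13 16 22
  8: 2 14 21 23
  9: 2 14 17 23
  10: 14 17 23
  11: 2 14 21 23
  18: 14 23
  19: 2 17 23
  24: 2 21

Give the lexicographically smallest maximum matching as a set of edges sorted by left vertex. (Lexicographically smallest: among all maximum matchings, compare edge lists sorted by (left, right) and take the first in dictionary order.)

|M| = 7 (so the lex-smallest maximum matching has 7 edges)
process left vertices in ascending order; for each, take the smallest-labelled available neighbour that still permits 7 edges overall, or leave it unmatched if none does
lex-smallest matching: {0-3, 1-2, 4-14, 5-17, 6-7, 8-21, 9-23}

Lex-smallest maximum matching: {(0,3), (1,2), (4,14), (5,17), (6,7), (8,21), (9,23)}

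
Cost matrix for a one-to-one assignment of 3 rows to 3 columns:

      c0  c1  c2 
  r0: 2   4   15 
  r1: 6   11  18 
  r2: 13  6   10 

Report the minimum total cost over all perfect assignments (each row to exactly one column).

Minimum assignment cost: 20

optimal assignment: row0→col1 (cost 4), row1→col0 (cost 6), row2→col2 (cost 10)
total = 4 + 6 + 10 = 20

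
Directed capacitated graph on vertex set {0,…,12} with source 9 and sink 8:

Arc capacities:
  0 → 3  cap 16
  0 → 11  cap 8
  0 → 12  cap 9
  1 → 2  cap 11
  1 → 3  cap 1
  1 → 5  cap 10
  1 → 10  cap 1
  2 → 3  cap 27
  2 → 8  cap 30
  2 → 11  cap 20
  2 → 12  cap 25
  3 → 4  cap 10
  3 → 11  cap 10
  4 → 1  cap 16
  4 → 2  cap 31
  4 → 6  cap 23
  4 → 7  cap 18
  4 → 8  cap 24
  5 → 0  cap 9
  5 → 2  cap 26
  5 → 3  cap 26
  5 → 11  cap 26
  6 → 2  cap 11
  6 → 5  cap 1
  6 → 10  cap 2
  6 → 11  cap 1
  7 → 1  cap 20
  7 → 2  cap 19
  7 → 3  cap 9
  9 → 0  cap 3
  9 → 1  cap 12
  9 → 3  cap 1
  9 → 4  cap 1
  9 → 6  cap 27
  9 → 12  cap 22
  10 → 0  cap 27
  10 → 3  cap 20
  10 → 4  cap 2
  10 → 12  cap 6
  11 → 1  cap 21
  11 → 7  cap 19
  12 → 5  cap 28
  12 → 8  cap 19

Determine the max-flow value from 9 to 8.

Maximum flow value: 54

augment #1: 9→4→8 bottleneck 1, total now 1
augment #2: 9→12→8 bottleneck 19, total now 20
augment #3: 9→1→2→8 bottleneck 11, total now 31
augment #4: 9→3→4→8 bottleneck 1, total now 32
augment #5: 9→6→2→8 bottleneck 11, total now 43
augment #6: 9→0→3→4→8 bottleneck 3, total now 46
augment #7: 9→1→3→4→8 bottleneck 1, total now 47
augment #8: 9→6→5→2→8 bottleneck 1, total now 48
augment #9: 9→6→10→4→8 bottleneck 2, total now 50
augment #10: 9→12→5→2→8 bottleneck 3, total now 53
augment #11: 9→6→11→7→2→8 bottleneck 1, total now 54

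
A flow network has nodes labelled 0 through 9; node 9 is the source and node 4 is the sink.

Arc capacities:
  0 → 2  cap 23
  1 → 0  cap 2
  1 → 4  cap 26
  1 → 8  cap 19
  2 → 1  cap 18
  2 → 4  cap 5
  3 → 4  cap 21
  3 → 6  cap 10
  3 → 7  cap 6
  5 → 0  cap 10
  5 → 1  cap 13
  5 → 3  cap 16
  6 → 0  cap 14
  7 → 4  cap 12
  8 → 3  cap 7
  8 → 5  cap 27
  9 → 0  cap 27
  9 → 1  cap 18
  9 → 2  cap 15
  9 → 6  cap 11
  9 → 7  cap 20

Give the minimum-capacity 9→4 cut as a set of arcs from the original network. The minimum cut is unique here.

Min-cut arcs: {(2,1), (2,4), (7,4), (9,1)} (total capacity 53)

augment #1: 9→1→4 push 18
augment #2: 9→2→4 push 5
augment #3: 9→7→4 push 12
augment #4: 9→2→1→4 push 8
augment #5: 9→2→1→8→3→4 push 2
augment #6: 9→0→2→1→8→3→4 push 5
augment #7: 9→0→2→1→8→5→3→4 push 3
max flow = 53; residual-reachable set from 9 gives S-side
cut edges (S→T): {(2,1), (2,4), (7,4), (9,1)} total cap 53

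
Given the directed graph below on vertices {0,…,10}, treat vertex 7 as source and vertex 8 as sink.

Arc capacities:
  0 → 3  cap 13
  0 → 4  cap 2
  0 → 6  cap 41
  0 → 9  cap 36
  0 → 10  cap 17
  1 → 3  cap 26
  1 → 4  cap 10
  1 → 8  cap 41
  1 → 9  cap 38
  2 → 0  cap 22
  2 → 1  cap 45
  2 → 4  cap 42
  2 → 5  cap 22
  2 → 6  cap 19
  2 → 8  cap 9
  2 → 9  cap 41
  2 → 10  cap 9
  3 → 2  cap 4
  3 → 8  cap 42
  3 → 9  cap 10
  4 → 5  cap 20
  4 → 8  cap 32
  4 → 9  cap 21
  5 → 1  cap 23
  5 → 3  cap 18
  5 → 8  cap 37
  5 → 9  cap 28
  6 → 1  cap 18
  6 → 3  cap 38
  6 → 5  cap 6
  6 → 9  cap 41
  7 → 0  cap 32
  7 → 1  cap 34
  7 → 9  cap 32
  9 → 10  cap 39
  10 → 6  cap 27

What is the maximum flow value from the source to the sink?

Maximum flow value: 93

augment #1: 7→1→8 bottleneck 34, total now 34
augment #2: 7→0→3→8 bottleneck 13, total now 47
augment #3: 7→0→4→8 bottleneck 2, total now 49
augment #4: 7→0→6→1→8 bottleneck 7, total now 56
augment #5: 7→0→6→3→8 bottleneck 10, total now 66
augment #6: 7→9→10→6→3→8 bottleneck 19, total now 85
augment #7: 7→9→10→6→5→8 bottleneck 6, total now 91
augment #8: 7→9→10→6→1→4→8 bottleneck 2, total now 93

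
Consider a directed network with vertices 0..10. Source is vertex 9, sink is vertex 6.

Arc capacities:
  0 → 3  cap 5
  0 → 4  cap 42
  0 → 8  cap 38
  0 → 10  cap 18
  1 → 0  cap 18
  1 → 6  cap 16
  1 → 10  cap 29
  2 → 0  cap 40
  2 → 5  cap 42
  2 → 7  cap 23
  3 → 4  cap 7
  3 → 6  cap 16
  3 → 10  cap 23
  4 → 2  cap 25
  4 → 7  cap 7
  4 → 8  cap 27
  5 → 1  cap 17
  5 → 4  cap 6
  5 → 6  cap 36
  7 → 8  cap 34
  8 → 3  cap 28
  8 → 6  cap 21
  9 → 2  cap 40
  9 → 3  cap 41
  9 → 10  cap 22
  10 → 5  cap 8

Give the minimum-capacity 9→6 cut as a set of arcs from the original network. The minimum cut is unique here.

Min-cut arcs: {(3,4), (3,6), (9,2), (10,5)} (total capacity 71)

augment #1: 9→3→6 push 16
augment #2: 9→2→5→6 push 36
augment #3: 9→2→0→8→6 push 4
augment #4: 9→3→4→8→6 push 7
augment #5: 9→10→5→1→6 push 8
max flow = 71; residual-reachable set from 9 gives S-side
cut edges (S→T): {(3,4), (3,6), (9,2), (10,5)} total cap 71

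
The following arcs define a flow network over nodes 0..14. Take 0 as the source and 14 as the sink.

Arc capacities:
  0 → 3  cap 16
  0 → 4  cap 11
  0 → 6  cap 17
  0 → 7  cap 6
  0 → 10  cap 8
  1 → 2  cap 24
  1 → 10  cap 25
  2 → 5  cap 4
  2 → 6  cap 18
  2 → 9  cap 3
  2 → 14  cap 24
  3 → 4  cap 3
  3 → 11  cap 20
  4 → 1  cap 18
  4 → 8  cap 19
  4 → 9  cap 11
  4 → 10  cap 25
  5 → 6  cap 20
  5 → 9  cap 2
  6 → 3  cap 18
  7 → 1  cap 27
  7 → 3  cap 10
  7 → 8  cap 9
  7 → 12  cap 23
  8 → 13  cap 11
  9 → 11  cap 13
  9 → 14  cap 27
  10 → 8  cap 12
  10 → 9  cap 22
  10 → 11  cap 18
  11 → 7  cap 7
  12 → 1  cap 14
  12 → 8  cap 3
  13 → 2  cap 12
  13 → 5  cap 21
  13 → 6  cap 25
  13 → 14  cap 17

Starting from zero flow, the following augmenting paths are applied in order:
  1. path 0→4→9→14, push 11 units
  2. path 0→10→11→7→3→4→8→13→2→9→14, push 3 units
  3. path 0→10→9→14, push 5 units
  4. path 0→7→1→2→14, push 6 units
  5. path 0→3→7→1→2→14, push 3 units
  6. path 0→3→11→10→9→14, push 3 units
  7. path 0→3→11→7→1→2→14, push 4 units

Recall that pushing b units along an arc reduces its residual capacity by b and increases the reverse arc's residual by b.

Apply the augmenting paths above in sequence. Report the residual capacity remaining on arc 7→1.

after path 1 (0→4→9→14, push 11): res(7,1)=27
after path 2 (0→10→11→7→3→4→8→13→2→9→14, push 3): res(7,1)=27
after path 3 (0→10→9→14, push 5): res(7,1)=27
after path 4 (0→7→1→2→14, push 6): res(7,1)=21
after path 5 (0→3→7→1→2→14, push 3): res(7,1)=18
after path 6 (0→3→11→10→9→14, push 3): res(7,1)=18
after path 7 (0→3→11→7→1→2→14, push 4): res(7,1)=14

Residual capacity of (7,1): 14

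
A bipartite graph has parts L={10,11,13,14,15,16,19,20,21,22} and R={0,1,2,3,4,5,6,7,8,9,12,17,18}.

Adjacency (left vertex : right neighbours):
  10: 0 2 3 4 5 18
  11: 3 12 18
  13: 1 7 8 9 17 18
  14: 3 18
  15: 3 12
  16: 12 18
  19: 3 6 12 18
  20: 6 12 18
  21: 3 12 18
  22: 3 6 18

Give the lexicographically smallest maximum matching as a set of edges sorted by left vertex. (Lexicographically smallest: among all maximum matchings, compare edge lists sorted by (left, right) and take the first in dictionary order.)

Lex-smallest maximum matching: {(10,0), (11,3), (13,1), (14,18), (15,12), (19,6)}

|M| = 6 (so the lex-smallest maximum matching has 6 edges)
process left vertices in ascending order; for each, take the smallest-labelled available neighbour that still permits 6 edges overall, or leave it unmatched if none does
lex-smallest matching: {10-0, 11-3, 13-1, 14-18, 15-12, 19-6}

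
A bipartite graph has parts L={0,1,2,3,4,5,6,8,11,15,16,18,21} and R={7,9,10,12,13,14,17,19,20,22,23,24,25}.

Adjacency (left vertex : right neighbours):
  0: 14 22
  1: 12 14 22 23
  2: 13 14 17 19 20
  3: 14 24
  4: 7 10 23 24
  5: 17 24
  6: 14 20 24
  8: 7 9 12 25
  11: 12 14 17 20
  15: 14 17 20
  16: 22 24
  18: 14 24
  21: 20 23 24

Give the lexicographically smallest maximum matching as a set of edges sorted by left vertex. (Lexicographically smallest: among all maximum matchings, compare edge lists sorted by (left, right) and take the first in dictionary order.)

Lex-smallest maximum matching: {(0,14), (1,12), (2,13), (3,24), (4,7), (5,17), (6,20), (8,9), (16,22), (21,23)}

|M| = 10 (so the lex-smallest maximum matching has 10 edges)
process left vertices in ascending order; for each, take the smallest-labelled available neighbour that still permits 10 edges overall, or leave it unmatched if none does
lex-smallest matching: {0-14, 1-12, 2-13, 3-24, 4-7, 5-17, 6-20, 8-9, 16-22, 21-23}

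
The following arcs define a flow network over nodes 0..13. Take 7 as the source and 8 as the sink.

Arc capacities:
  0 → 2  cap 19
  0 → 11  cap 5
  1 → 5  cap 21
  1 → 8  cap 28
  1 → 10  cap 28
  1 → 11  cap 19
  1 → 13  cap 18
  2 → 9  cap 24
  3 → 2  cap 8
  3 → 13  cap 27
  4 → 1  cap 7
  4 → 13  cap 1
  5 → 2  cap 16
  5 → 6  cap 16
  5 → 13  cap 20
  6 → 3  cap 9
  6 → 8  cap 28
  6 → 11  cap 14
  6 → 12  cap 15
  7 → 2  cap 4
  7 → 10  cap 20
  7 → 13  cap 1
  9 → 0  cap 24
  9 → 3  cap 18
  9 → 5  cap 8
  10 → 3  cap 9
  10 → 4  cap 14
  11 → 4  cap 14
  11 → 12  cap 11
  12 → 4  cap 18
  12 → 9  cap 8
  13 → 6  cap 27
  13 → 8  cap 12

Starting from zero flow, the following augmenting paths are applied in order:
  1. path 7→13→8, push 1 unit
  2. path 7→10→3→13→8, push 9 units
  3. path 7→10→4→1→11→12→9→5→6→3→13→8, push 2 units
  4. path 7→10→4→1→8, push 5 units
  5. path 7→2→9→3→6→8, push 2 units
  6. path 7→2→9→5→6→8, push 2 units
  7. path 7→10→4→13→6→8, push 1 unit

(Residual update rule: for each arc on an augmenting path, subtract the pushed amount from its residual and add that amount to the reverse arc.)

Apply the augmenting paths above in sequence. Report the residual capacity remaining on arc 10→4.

after path 1 (7→13→8, push 1): res(10,4)=14
after path 2 (7→10→3→13→8, push 9): res(10,4)=14
after path 3 (7→10→4→1→11→12→9→5→6→3→13→8, push 2): res(10,4)=12
after path 4 (7→10→4→1→8, push 5): res(10,4)=7
after path 5 (7→2→9→3→6→8, push 2): res(10,4)=7
after path 6 (7→2→9→5→6→8, push 2): res(10,4)=7
after path 7 (7→10→4→13→6→8, push 1): res(10,4)=6

Residual capacity of (10,4): 6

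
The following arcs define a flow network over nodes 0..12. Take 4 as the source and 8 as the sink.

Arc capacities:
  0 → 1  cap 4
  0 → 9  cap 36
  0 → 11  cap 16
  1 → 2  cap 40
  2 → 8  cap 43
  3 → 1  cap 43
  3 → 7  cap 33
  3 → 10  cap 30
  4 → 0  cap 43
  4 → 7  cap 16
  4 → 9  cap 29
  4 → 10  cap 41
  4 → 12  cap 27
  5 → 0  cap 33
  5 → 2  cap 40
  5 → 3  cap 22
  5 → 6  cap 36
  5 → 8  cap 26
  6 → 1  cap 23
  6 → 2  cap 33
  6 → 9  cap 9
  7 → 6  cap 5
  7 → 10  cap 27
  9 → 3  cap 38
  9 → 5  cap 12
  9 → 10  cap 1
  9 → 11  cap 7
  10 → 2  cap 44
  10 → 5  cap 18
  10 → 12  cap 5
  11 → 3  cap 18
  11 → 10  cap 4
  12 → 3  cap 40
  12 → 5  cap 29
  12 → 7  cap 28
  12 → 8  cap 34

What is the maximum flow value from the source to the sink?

augment #1: 4→12→8 bottleneck 27, total now 27
augment #2: 4→9→5→8 bottleneck 12, total now 39
augment #3: 4→10→2→8 bottleneck 41, total now 80
augment #4: 4→0→1→2→8 bottleneck 2, total now 82
augment #5: 4→7→10→5→8 bottleneck 14, total now 96
augment #6: 4→7→10→12→8 bottleneck 2, total now 98
augment #7: 4→9→10→12→8 bottleneck 1, total now 99
augment #8: 4→0→11→10→12→8 bottleneck 2, total now 101

Maximum flow value: 101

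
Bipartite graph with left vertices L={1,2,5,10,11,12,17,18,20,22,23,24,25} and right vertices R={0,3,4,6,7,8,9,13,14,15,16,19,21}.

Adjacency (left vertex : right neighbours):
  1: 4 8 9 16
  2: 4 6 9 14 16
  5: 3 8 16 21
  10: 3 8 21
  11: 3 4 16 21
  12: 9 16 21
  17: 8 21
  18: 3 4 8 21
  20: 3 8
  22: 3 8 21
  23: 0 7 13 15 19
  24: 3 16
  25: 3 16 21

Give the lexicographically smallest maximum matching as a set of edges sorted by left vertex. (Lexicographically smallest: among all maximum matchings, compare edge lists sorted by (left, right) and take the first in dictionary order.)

Lex-smallest maximum matching: {(1,4), (2,6), (5,3), (10,8), (11,16), (12,9), (17,21), (23,0)}

|M| = 8 (so the lex-smallest maximum matching has 8 edges)
process left vertices in ascending order; for each, take the smallest-labelled available neighbour that still permits 8 edges overall, or leave it unmatched if none does
lex-smallest matching: {1-4, 2-6, 5-3, 10-8, 11-16, 12-9, 17-21, 23-0}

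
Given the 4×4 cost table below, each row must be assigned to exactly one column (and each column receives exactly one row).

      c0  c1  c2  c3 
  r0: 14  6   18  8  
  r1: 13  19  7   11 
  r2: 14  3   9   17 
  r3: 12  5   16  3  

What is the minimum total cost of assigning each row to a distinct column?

optimal assignment: row0→col0 (cost 14), row1→col2 (cost 7), row2→col1 (cost 3), row3→col3 (cost 3)
total = 14 + 7 + 3 + 3 = 27

Minimum assignment cost: 27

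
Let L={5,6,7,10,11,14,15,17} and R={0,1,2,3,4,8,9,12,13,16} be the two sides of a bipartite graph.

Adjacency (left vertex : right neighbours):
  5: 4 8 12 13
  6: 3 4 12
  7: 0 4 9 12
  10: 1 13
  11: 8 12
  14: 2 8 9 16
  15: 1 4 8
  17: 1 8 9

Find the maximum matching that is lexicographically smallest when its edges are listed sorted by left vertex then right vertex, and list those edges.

|M| = 8 (so the lex-smallest maximum matching has 8 edges)
process left vertices in ascending order; for each, take the smallest-labelled available neighbour that still permits 8 edges overall, or leave it unmatched if none does
lex-smallest matching: {5-4, 6-3, 7-0, 10-1, 11-12, 14-2, 15-8, 17-9}

Lex-smallest maximum matching: {(5,4), (6,3), (7,0), (10,1), (11,12), (14,2), (15,8), (17,9)}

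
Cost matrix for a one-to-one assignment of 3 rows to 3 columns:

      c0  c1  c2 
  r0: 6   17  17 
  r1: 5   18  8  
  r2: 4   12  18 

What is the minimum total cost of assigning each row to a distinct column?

Minimum assignment cost: 26

optimal assignment: row0→col0 (cost 6), row1→col2 (cost 8), row2→col1 (cost 12)
total = 6 + 8 + 12 = 26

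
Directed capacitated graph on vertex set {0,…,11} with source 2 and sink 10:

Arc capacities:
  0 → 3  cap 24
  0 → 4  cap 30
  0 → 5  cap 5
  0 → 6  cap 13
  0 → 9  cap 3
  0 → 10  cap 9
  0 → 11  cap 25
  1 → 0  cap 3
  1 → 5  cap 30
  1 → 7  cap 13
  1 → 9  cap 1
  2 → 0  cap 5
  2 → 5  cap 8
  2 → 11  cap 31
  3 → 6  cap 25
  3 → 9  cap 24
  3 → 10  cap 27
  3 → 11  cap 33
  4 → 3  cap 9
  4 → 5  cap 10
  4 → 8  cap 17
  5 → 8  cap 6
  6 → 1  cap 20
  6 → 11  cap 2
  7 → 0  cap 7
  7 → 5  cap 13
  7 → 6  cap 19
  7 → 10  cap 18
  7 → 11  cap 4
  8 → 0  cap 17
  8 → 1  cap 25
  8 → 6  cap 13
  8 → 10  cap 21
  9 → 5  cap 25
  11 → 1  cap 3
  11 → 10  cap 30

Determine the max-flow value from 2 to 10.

Maximum flow value: 42

augment #1: 2→0→10 bottleneck 5, total now 5
augment #2: 2→11→10 bottleneck 30, total now 35
augment #3: 2→5→8→10 bottleneck 6, total now 41
augment #4: 2→11→1→0→10 bottleneck 1, total now 42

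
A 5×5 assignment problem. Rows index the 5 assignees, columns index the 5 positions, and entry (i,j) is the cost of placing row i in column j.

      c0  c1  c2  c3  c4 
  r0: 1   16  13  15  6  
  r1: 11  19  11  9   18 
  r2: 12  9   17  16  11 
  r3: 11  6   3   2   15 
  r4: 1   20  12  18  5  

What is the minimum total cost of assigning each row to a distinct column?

Minimum assignment cost: 27

optimal assignment: row0→col0 (cost 1), row1→col3 (cost 9), row2→col1 (cost 9), row3→col2 (cost 3), row4→col4 (cost 5)
total = 1 + 9 + 9 + 3 + 5 = 27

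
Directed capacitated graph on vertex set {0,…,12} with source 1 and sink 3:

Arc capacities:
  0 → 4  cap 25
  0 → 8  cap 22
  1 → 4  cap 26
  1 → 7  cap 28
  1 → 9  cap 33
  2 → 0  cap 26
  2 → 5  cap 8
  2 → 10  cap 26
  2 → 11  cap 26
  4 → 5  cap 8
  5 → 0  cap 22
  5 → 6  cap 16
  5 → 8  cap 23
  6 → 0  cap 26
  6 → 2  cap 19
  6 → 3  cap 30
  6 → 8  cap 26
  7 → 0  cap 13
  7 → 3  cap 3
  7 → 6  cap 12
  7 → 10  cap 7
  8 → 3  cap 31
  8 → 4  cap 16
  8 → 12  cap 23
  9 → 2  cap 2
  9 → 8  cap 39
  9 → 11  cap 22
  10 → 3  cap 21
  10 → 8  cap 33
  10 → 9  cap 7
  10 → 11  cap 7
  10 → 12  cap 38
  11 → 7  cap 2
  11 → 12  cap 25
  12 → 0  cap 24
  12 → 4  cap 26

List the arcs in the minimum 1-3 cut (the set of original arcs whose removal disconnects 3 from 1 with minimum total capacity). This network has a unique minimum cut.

augment #1: 1→7→3 push 3
augment #2: 1→7→6→3 push 12
augment #3: 1→7→10→3 push 7
augment #4: 1→9→8→3 push 31
augment #5: 1→4→5→6→3 push 8
augment #6: 1→9→2→10→3 push 2
max flow = 63; residual-reachable set from 1 gives S-side
cut edges (S→T): {(4,5), (7,3), (7,6), (7,10), (8,3), (9,2)} total cap 63

Min-cut arcs: {(4,5), (7,3), (7,6), (7,10), (8,3), (9,2)} (total capacity 63)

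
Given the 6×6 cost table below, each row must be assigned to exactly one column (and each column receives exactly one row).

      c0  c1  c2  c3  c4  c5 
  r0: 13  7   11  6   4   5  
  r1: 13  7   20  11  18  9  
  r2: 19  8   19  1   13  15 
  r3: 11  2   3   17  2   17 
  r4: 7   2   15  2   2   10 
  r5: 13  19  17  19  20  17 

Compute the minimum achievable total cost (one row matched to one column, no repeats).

optimal assignment: row0→col5 (cost 5), row1→col1 (cost 7), row2→col3 (cost 1), row3→col2 (cost 3), row4→col4 (cost 2), row5→col0 (cost 13)
total = 5 + 7 + 1 + 3 + 2 + 13 = 31

Minimum assignment cost: 31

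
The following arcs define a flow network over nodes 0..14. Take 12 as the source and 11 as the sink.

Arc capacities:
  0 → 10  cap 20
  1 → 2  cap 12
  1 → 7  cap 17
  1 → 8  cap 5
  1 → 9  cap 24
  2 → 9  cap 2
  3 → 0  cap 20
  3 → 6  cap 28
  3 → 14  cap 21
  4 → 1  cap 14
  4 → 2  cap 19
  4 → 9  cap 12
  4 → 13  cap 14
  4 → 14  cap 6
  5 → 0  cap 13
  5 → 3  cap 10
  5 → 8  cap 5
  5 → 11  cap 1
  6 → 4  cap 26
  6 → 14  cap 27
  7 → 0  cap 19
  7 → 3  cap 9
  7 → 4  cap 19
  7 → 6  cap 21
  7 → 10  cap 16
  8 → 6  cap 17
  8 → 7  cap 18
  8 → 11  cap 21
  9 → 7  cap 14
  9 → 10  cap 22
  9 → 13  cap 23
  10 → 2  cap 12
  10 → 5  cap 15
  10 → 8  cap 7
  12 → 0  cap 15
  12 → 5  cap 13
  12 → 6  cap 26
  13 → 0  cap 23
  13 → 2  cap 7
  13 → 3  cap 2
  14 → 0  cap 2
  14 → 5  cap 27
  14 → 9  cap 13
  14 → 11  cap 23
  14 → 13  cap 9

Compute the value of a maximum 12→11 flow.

augment #1: 12→5→11 bottleneck 1, total now 1
augment #2: 12→5→8→11 bottleneck 5, total now 6
augment #3: 12→6→14→11 bottleneck 23, total now 29
augment #4: 12→0→10→8→11 bottleneck 7, total now 36
augment #5: 12→6→4→1→8→11 bottleneck 3, total now 39
augment #6: 12→5→3→6→4→1→8→11 bottleneck 2, total now 41

Maximum flow value: 41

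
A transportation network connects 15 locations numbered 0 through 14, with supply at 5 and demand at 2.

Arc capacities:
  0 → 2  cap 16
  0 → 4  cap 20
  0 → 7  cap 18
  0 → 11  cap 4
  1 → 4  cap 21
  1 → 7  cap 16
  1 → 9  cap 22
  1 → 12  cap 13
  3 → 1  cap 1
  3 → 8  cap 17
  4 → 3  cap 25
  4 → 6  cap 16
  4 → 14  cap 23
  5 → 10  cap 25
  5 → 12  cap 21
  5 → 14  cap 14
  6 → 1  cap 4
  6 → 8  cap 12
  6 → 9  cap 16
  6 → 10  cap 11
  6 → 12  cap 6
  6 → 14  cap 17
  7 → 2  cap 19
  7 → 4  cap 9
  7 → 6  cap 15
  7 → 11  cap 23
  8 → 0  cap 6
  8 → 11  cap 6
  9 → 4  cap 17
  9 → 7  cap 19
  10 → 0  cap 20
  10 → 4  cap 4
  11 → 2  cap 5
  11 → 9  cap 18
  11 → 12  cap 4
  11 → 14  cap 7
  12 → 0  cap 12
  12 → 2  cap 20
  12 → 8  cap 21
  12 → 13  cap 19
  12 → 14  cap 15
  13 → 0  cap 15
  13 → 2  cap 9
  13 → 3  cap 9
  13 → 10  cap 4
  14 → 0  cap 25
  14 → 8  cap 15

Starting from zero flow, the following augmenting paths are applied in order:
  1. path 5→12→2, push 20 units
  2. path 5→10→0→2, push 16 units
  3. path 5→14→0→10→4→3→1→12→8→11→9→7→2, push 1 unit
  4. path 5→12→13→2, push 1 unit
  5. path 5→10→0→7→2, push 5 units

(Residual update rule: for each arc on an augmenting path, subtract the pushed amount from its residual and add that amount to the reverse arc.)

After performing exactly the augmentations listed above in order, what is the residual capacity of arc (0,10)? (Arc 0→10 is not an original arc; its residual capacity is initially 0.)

after path 1 (5→12→2, push 20): res(0,10)=0
after path 2 (5→10→0→2, push 16): res(0,10)=16
after path 3 (5→14→0→10→4→3→1→12→8→11→9→7→2, push 1): res(0,10)=15
after path 4 (5→12→13→2, push 1): res(0,10)=15
after path 5 (5→10→0→7→2, push 5): res(0,10)=20

Residual capacity of (0,10): 20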